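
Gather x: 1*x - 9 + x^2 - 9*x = x^2 - 8*x - 9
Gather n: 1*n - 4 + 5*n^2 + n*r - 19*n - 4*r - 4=5*n^2 + n*(r - 18) - 4*r - 8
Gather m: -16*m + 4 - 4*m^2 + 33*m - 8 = -4*m^2 + 17*m - 4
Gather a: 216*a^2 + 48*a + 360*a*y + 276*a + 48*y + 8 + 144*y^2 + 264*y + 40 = 216*a^2 + a*(360*y + 324) + 144*y^2 + 312*y + 48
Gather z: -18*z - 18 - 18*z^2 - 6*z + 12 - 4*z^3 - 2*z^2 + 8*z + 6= -4*z^3 - 20*z^2 - 16*z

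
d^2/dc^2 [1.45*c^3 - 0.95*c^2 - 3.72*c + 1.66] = 8.7*c - 1.9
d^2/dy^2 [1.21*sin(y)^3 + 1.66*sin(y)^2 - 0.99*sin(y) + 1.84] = 0.0824999999999996*sin(y) + 2.7225*sin(3*y) + 3.32*cos(2*y)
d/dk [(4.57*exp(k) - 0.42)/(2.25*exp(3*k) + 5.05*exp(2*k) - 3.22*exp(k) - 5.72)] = (-20.565*exp(3*k) - 20.2435*exp(2*k) + 4.242*exp(k) - 27.4928)*exp(k)/(5.0625*exp(6*k) + 22.725*exp(5*k) + 11.0125*exp(4*k) - 58.262*exp(3*k) - 47.4036*exp(2*k) + 36.8368*exp(k) + 32.7184)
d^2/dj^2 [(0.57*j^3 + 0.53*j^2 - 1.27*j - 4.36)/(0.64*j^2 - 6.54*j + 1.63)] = (3.5527136788005e-15*j^4 + 50.966728*j^3 - 50.490396*j^2 + 126.531078*j - 388.132242)/(0.262144*j^6 - 8.036352*j^5 + 84.124416*j^4 - 320.661432*j^3 + 214.254372*j^2 - 52.128378*j + 4.330747)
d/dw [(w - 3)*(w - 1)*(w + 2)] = 3*w^2 - 4*w - 5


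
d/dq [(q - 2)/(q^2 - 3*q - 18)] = (q^2 - 3*q - (q - 2)*(2*q - 3) - 18)/(-q^2 + 3*q + 18)^2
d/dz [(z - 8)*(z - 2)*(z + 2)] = 3*z^2 - 16*z - 4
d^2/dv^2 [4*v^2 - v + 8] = 8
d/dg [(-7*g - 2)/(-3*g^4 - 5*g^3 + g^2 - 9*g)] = (-63*g^4 - 94*g^3 - 23*g^2 + 4*g - 18)/(g^2*(9*g^6 + 30*g^5 + 19*g^4 + 44*g^3 + 91*g^2 - 18*g + 81))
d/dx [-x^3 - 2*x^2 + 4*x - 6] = -3*x^2 - 4*x + 4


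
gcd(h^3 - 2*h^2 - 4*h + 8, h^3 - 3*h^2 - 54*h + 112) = h - 2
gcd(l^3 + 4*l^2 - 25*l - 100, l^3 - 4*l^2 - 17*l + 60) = l^2 - l - 20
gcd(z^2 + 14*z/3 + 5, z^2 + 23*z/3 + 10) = z + 5/3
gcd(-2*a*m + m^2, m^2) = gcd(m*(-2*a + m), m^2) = m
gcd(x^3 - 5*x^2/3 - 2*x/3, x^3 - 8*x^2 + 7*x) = x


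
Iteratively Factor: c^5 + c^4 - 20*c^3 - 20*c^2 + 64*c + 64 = (c + 1)*(c^4 - 20*c^2 + 64) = (c - 4)*(c + 1)*(c^3 + 4*c^2 - 4*c - 16) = (c - 4)*(c + 1)*(c + 2)*(c^2 + 2*c - 8) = (c - 4)*(c - 2)*(c + 1)*(c + 2)*(c + 4)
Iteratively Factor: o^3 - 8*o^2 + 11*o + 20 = (o + 1)*(o^2 - 9*o + 20) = (o - 5)*(o + 1)*(o - 4)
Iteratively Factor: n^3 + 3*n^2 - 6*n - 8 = (n + 1)*(n^2 + 2*n - 8) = (n - 2)*(n + 1)*(n + 4)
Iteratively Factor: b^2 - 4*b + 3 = (b - 1)*(b - 3)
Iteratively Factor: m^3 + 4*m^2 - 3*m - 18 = (m + 3)*(m^2 + m - 6) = (m - 2)*(m + 3)*(m + 3)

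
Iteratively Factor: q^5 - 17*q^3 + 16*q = (q)*(q^4 - 17*q^2 + 16) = q*(q + 4)*(q^3 - 4*q^2 - q + 4) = q*(q - 4)*(q + 4)*(q^2 - 1) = q*(q - 4)*(q - 1)*(q + 4)*(q + 1)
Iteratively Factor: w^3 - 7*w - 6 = (w - 3)*(w^2 + 3*w + 2) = (w - 3)*(w + 2)*(w + 1)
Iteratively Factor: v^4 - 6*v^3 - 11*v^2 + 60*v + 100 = (v - 5)*(v^3 - v^2 - 16*v - 20) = (v - 5)^2*(v^2 + 4*v + 4) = (v - 5)^2*(v + 2)*(v + 2)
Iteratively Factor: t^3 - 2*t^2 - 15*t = (t + 3)*(t^2 - 5*t) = (t - 5)*(t + 3)*(t)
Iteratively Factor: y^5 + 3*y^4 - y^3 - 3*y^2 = (y)*(y^4 + 3*y^3 - y^2 - 3*y) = y*(y + 1)*(y^3 + 2*y^2 - 3*y) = y*(y - 1)*(y + 1)*(y^2 + 3*y) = y^2*(y - 1)*(y + 1)*(y + 3)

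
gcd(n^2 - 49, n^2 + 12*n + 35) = n + 7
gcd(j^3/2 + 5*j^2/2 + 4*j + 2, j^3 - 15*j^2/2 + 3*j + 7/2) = 1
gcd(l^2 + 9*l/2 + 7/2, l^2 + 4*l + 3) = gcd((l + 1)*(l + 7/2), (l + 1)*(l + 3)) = l + 1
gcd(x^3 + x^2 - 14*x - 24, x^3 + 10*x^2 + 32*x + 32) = x + 2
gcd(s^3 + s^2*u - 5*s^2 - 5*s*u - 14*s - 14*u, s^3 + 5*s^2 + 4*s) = 1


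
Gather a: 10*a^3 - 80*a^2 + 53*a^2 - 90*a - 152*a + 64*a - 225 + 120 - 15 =10*a^3 - 27*a^2 - 178*a - 120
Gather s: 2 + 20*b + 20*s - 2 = 20*b + 20*s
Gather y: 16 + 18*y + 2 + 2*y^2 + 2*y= 2*y^2 + 20*y + 18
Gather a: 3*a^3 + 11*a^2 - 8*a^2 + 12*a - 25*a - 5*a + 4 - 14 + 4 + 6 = 3*a^3 + 3*a^2 - 18*a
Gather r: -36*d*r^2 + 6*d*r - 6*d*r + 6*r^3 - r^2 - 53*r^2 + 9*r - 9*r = 6*r^3 + r^2*(-36*d - 54)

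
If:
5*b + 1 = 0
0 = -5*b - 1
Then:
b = -1/5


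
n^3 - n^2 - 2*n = n*(n - 2)*(n + 1)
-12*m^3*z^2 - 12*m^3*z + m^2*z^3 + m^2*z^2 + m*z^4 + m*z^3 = z*(-3*m + z)*(4*m + z)*(m*z + m)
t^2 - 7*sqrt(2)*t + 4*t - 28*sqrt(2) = (t + 4)*(t - 7*sqrt(2))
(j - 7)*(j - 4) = j^2 - 11*j + 28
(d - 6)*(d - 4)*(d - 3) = d^3 - 13*d^2 + 54*d - 72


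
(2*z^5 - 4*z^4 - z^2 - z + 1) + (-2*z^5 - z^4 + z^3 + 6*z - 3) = -5*z^4 + z^3 - z^2 + 5*z - 2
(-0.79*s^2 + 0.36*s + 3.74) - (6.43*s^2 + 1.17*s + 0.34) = -7.22*s^2 - 0.81*s + 3.4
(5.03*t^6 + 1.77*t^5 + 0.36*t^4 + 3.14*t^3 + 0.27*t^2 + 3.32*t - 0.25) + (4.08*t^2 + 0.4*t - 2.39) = 5.03*t^6 + 1.77*t^5 + 0.36*t^4 + 3.14*t^3 + 4.35*t^2 + 3.72*t - 2.64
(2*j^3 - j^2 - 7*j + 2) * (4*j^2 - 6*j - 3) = 8*j^5 - 16*j^4 - 28*j^3 + 53*j^2 + 9*j - 6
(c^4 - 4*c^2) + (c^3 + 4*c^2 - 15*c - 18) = c^4 + c^3 - 15*c - 18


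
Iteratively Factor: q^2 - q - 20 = (q + 4)*(q - 5)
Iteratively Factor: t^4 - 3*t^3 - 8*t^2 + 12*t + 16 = (t - 4)*(t^3 + t^2 - 4*t - 4) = (t - 4)*(t - 2)*(t^2 + 3*t + 2) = (t - 4)*(t - 2)*(t + 1)*(t + 2)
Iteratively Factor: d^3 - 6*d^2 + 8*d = (d - 2)*(d^2 - 4*d) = d*(d - 2)*(d - 4)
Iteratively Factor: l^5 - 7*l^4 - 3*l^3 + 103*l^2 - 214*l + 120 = (l - 2)*(l^4 - 5*l^3 - 13*l^2 + 77*l - 60) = (l - 2)*(l + 4)*(l^3 - 9*l^2 + 23*l - 15) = (l - 2)*(l - 1)*(l + 4)*(l^2 - 8*l + 15) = (l - 3)*(l - 2)*(l - 1)*(l + 4)*(l - 5)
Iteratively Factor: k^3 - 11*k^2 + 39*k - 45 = (k - 5)*(k^2 - 6*k + 9) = (k - 5)*(k - 3)*(k - 3)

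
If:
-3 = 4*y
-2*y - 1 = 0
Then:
No Solution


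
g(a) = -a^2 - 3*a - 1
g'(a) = -2*a - 3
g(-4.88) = -10.17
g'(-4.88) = 6.76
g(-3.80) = -4.04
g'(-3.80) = 4.60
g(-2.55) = 0.15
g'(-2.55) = 2.10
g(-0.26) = -0.29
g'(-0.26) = -2.48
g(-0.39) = 0.02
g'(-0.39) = -2.22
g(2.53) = -14.99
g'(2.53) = -8.06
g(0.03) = -1.09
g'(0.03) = -3.06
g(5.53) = -48.17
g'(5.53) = -14.06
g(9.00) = -109.00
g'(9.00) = -21.00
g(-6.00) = -19.00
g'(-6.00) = 9.00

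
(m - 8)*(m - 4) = m^2 - 12*m + 32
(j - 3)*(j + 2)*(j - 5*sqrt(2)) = j^3 - 5*sqrt(2)*j^2 - j^2 - 6*j + 5*sqrt(2)*j + 30*sqrt(2)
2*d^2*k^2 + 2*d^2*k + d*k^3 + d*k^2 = k*(2*d + k)*(d*k + d)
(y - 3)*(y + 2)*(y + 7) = y^3 + 6*y^2 - 13*y - 42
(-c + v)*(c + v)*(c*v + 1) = -c^3*v - c^2 + c*v^3 + v^2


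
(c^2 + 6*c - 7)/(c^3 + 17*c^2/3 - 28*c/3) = 3*(c - 1)/(c*(3*c - 4))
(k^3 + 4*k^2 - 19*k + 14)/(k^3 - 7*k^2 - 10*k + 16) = (k^2 + 5*k - 14)/(k^2 - 6*k - 16)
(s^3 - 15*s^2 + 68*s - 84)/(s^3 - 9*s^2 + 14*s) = (s - 6)/s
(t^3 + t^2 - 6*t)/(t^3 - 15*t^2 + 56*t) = (t^2 + t - 6)/(t^2 - 15*t + 56)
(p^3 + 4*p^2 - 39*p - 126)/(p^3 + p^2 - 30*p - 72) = (p + 7)/(p + 4)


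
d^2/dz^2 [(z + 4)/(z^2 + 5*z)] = 2*(-3*z*(z + 3)*(z + 5) + (z + 4)*(2*z + 5)^2)/(z^3*(z + 5)^3)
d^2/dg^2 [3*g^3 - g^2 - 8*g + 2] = 18*g - 2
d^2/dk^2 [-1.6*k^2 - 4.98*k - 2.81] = -3.20000000000000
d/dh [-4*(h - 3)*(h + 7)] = -8*h - 16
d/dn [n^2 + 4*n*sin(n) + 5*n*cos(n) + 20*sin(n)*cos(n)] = -5*n*sin(n) + 4*n*cos(n) + 2*n + 4*sin(n) + 5*cos(n) + 20*cos(2*n)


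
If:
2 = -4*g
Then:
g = -1/2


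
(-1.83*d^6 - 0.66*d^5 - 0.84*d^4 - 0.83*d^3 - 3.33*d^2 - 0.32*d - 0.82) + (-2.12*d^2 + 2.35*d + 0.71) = -1.83*d^6 - 0.66*d^5 - 0.84*d^4 - 0.83*d^3 - 5.45*d^2 + 2.03*d - 0.11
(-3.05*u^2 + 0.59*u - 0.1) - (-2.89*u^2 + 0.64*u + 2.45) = -0.16*u^2 - 0.05*u - 2.55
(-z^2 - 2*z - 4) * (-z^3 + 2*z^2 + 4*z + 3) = z^5 - 4*z^3 - 19*z^2 - 22*z - 12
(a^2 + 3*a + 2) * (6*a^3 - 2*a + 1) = 6*a^5 + 18*a^4 + 10*a^3 - 5*a^2 - a + 2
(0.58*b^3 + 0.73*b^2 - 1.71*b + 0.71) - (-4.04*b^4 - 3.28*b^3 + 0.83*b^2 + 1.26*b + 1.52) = 4.04*b^4 + 3.86*b^3 - 0.1*b^2 - 2.97*b - 0.81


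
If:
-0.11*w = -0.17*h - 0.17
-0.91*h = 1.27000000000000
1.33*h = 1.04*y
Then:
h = -1.40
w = -0.61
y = -1.78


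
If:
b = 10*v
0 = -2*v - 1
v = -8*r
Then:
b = -5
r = 1/16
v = -1/2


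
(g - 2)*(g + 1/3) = g^2 - 5*g/3 - 2/3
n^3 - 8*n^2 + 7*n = n*(n - 7)*(n - 1)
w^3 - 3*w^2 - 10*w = w*(w - 5)*(w + 2)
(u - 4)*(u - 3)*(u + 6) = u^3 - u^2 - 30*u + 72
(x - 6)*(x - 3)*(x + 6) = x^3 - 3*x^2 - 36*x + 108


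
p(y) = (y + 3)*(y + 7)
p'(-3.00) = 4.00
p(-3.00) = 0.00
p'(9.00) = 28.00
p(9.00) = 192.00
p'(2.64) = 15.28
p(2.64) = 54.37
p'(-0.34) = 9.32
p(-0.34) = 17.72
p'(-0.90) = 8.20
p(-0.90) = 12.81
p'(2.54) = 15.08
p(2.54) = 52.85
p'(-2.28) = 5.44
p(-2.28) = 3.40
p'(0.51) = 11.02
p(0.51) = 26.36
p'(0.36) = 10.72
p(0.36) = 24.73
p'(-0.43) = 9.14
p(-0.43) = 16.88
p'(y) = 2*y + 10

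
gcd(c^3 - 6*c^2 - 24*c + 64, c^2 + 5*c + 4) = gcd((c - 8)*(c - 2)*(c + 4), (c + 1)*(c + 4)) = c + 4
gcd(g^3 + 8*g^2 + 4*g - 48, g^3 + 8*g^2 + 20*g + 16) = g + 4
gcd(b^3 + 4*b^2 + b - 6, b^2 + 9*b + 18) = b + 3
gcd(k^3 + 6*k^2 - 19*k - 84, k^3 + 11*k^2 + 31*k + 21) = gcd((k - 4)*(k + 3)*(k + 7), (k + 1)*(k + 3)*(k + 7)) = k^2 + 10*k + 21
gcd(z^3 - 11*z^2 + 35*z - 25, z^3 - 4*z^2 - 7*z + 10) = z^2 - 6*z + 5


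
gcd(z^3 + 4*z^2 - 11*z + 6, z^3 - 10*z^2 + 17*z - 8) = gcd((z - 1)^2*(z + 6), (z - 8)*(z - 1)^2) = z^2 - 2*z + 1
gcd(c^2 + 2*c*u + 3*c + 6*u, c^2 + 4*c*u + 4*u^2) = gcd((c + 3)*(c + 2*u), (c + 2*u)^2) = c + 2*u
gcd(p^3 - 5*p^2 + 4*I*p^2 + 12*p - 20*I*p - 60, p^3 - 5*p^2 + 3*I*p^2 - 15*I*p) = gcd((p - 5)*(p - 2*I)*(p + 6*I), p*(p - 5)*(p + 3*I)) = p - 5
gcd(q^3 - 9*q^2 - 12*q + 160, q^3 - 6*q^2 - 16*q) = q - 8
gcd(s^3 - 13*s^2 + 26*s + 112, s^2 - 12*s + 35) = s - 7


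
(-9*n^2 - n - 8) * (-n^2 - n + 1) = 9*n^4 + 10*n^3 + 7*n - 8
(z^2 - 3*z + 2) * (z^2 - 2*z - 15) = z^4 - 5*z^3 - 7*z^2 + 41*z - 30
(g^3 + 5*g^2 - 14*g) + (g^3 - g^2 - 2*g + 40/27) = 2*g^3 + 4*g^2 - 16*g + 40/27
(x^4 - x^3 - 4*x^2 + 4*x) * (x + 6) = x^5 + 5*x^4 - 10*x^3 - 20*x^2 + 24*x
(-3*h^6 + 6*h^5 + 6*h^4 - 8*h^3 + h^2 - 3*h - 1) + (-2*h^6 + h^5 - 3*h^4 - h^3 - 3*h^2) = -5*h^6 + 7*h^5 + 3*h^4 - 9*h^3 - 2*h^2 - 3*h - 1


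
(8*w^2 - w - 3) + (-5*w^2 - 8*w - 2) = 3*w^2 - 9*w - 5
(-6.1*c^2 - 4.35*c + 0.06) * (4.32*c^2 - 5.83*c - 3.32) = -26.352*c^4 + 16.771*c^3 + 45.8717*c^2 + 14.0922*c - 0.1992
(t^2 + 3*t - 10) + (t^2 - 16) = 2*t^2 + 3*t - 26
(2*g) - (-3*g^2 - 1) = 3*g^2 + 2*g + 1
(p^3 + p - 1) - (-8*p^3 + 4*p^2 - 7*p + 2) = 9*p^3 - 4*p^2 + 8*p - 3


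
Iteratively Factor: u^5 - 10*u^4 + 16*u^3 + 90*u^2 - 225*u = (u)*(u^4 - 10*u^3 + 16*u^2 + 90*u - 225) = u*(u - 3)*(u^3 - 7*u^2 - 5*u + 75) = u*(u - 5)*(u - 3)*(u^2 - 2*u - 15) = u*(u - 5)^2*(u - 3)*(u + 3)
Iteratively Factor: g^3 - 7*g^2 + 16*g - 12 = (g - 3)*(g^2 - 4*g + 4) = (g - 3)*(g - 2)*(g - 2)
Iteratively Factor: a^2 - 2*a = (a - 2)*(a)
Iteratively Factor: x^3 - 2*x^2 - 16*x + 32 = (x - 2)*(x^2 - 16) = (x - 2)*(x + 4)*(x - 4)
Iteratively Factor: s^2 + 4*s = (s)*(s + 4)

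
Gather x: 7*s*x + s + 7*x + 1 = s + x*(7*s + 7) + 1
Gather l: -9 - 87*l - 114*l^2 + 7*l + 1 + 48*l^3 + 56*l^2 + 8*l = 48*l^3 - 58*l^2 - 72*l - 8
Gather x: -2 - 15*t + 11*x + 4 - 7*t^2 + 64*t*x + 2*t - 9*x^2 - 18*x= -7*t^2 - 13*t - 9*x^2 + x*(64*t - 7) + 2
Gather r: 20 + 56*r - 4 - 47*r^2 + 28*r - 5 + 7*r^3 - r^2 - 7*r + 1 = 7*r^3 - 48*r^2 + 77*r + 12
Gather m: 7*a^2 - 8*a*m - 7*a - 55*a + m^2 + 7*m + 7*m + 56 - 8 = 7*a^2 - 62*a + m^2 + m*(14 - 8*a) + 48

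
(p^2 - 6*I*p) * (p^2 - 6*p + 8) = p^4 - 6*p^3 - 6*I*p^3 + 8*p^2 + 36*I*p^2 - 48*I*p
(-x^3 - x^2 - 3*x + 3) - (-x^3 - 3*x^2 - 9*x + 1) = 2*x^2 + 6*x + 2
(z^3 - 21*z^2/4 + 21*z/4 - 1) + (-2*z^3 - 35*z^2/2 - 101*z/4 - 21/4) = -z^3 - 91*z^2/4 - 20*z - 25/4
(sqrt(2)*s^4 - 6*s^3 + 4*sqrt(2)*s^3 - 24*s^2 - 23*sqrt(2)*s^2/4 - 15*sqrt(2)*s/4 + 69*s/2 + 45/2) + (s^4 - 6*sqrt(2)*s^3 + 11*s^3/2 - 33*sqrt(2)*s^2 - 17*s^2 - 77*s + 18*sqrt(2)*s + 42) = s^4 + sqrt(2)*s^4 - 2*sqrt(2)*s^3 - s^3/2 - 155*sqrt(2)*s^2/4 - 41*s^2 - 85*s/2 + 57*sqrt(2)*s/4 + 129/2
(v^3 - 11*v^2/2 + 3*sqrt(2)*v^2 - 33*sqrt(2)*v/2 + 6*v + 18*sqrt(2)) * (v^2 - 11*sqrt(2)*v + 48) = v^5 - 8*sqrt(2)*v^4 - 11*v^4/2 - 12*v^3 + 44*sqrt(2)*v^3 + 99*v^2 + 96*sqrt(2)*v^2 - 792*sqrt(2)*v - 108*v + 864*sqrt(2)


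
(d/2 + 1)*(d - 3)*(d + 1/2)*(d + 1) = d^4/2 + d^3/4 - 7*d^2/2 - 19*d/4 - 3/2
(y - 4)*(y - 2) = y^2 - 6*y + 8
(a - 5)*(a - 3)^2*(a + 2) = a^4 - 9*a^3 + 17*a^2 + 33*a - 90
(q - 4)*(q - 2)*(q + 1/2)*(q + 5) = q^4 - q^3/2 - 45*q^2/2 + 29*q + 20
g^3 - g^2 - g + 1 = (g - 1)^2*(g + 1)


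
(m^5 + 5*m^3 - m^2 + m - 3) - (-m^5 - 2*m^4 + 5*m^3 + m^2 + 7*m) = 2*m^5 + 2*m^4 - 2*m^2 - 6*m - 3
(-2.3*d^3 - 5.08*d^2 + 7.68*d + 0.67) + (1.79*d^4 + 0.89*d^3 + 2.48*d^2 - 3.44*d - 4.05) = 1.79*d^4 - 1.41*d^3 - 2.6*d^2 + 4.24*d - 3.38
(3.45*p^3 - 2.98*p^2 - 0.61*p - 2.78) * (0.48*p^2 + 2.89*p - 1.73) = 1.656*p^5 + 8.5401*p^4 - 14.8735*p^3 + 2.0581*p^2 - 6.9789*p + 4.8094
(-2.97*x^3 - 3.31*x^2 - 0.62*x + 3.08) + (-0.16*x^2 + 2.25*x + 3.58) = -2.97*x^3 - 3.47*x^2 + 1.63*x + 6.66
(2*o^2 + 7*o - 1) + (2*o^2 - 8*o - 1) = 4*o^2 - o - 2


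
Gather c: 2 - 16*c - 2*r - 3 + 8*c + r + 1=-8*c - r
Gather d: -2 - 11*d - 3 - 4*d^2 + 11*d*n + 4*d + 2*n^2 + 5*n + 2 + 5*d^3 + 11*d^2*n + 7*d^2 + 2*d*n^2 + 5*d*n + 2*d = 5*d^3 + d^2*(11*n + 3) + d*(2*n^2 + 16*n - 5) + 2*n^2 + 5*n - 3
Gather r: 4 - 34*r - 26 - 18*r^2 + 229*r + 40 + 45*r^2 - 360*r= 27*r^2 - 165*r + 18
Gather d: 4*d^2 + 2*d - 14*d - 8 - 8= 4*d^2 - 12*d - 16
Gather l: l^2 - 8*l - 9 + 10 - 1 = l^2 - 8*l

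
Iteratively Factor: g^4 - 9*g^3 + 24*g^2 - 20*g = (g - 2)*(g^3 - 7*g^2 + 10*g) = (g - 5)*(g - 2)*(g^2 - 2*g) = (g - 5)*(g - 2)^2*(g)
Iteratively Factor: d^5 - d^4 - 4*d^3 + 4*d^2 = (d - 2)*(d^4 + d^3 - 2*d^2) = d*(d - 2)*(d^3 + d^2 - 2*d) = d^2*(d - 2)*(d^2 + d - 2) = d^2*(d - 2)*(d + 2)*(d - 1)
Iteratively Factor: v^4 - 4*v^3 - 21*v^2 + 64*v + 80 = (v - 4)*(v^3 - 21*v - 20) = (v - 5)*(v - 4)*(v^2 + 5*v + 4) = (v - 5)*(v - 4)*(v + 4)*(v + 1)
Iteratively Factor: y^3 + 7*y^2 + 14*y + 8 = (y + 2)*(y^2 + 5*y + 4) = (y + 2)*(y + 4)*(y + 1)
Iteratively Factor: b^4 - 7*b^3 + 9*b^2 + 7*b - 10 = (b + 1)*(b^3 - 8*b^2 + 17*b - 10) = (b - 5)*(b + 1)*(b^2 - 3*b + 2) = (b - 5)*(b - 1)*(b + 1)*(b - 2)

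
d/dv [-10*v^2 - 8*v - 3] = -20*v - 8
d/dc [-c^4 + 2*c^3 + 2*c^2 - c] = -4*c^3 + 6*c^2 + 4*c - 1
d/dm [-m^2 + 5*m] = 5 - 2*m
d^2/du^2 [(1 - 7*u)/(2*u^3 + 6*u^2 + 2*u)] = (-21*u^5 - 57*u^4 - 32*u^3 + 30*u^2 + 9*u + 1)/(u^3*(u^6 + 9*u^5 + 30*u^4 + 45*u^3 + 30*u^2 + 9*u + 1))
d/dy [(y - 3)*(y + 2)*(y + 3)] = 3*y^2 + 4*y - 9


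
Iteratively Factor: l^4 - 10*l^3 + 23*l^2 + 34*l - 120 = (l - 3)*(l^3 - 7*l^2 + 2*l + 40) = (l - 3)*(l + 2)*(l^2 - 9*l + 20) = (l - 5)*(l - 3)*(l + 2)*(l - 4)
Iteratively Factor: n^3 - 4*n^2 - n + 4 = (n + 1)*(n^2 - 5*n + 4) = (n - 1)*(n + 1)*(n - 4)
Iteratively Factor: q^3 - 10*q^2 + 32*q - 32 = (q - 4)*(q^2 - 6*q + 8) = (q - 4)*(q - 2)*(q - 4)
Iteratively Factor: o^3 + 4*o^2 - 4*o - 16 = (o + 2)*(o^2 + 2*o - 8) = (o + 2)*(o + 4)*(o - 2)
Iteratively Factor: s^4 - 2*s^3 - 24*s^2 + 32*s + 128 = (s + 2)*(s^3 - 4*s^2 - 16*s + 64) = (s - 4)*(s + 2)*(s^2 - 16) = (s - 4)^2*(s + 2)*(s + 4)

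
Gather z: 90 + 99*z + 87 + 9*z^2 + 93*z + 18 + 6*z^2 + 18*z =15*z^2 + 210*z + 195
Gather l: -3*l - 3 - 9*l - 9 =-12*l - 12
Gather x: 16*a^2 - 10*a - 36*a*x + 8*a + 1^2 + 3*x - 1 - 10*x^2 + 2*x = 16*a^2 - 2*a - 10*x^2 + x*(5 - 36*a)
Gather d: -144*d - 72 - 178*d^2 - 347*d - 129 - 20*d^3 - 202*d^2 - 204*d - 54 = -20*d^3 - 380*d^2 - 695*d - 255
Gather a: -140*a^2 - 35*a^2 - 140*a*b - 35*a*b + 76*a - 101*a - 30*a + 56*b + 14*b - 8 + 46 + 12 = -175*a^2 + a*(-175*b - 55) + 70*b + 50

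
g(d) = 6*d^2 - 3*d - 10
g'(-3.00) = -39.00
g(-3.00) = 53.00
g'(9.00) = 105.00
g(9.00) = 449.00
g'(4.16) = 46.92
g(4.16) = 81.35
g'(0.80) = 6.60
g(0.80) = -8.56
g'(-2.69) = -35.28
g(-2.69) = 41.49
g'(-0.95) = -14.40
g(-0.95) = -1.74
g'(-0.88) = -13.56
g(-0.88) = -2.71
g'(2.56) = 27.72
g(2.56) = 21.64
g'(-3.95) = -50.40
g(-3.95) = 95.46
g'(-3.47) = -44.64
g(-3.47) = 72.66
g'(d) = 12*d - 3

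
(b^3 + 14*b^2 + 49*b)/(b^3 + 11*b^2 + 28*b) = (b + 7)/(b + 4)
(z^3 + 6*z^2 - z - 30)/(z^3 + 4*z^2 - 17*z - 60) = (z - 2)/(z - 4)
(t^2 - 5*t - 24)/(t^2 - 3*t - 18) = (t - 8)/(t - 6)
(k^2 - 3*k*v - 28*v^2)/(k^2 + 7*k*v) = (k^2 - 3*k*v - 28*v^2)/(k*(k + 7*v))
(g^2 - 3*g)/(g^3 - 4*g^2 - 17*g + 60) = g/(g^2 - g - 20)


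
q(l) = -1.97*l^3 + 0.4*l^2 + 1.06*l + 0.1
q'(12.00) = -840.38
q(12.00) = -3333.74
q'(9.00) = -470.45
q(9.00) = -1394.09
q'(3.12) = -53.97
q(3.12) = -52.53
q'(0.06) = 1.09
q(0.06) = 0.16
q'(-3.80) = -87.32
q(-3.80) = 109.95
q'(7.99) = -369.84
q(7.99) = -970.76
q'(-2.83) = -48.54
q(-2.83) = 44.95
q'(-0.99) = -5.52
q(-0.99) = 1.35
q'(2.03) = -21.67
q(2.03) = -12.58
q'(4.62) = -121.39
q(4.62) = -180.73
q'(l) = -5.91*l^2 + 0.8*l + 1.06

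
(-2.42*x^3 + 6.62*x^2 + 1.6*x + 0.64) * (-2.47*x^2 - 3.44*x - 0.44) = 5.9774*x^5 - 8.0266*x^4 - 25.66*x^3 - 9.9976*x^2 - 2.9056*x - 0.2816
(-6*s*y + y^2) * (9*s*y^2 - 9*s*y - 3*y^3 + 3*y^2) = -54*s^2*y^3 + 54*s^2*y^2 + 27*s*y^4 - 27*s*y^3 - 3*y^5 + 3*y^4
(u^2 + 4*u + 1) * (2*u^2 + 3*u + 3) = 2*u^4 + 11*u^3 + 17*u^2 + 15*u + 3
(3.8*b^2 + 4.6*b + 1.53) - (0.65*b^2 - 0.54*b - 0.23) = 3.15*b^2 + 5.14*b + 1.76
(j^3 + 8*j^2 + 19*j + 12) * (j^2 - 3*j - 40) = j^5 + 5*j^4 - 45*j^3 - 365*j^2 - 796*j - 480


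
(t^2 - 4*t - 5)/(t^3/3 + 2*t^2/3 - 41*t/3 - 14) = 3*(t - 5)/(t^2 + t - 42)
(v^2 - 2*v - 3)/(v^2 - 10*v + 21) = (v + 1)/(v - 7)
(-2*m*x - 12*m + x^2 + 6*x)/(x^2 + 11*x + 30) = (-2*m + x)/(x + 5)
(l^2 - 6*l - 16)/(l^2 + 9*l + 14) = (l - 8)/(l + 7)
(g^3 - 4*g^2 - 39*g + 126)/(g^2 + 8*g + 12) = (g^2 - 10*g + 21)/(g + 2)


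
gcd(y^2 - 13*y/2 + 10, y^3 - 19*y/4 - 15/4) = y - 5/2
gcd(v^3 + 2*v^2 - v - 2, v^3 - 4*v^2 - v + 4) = v^2 - 1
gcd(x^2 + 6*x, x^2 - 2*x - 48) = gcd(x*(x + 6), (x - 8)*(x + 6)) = x + 6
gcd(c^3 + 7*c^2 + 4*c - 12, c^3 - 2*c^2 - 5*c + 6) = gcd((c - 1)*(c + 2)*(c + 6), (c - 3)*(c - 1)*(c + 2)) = c^2 + c - 2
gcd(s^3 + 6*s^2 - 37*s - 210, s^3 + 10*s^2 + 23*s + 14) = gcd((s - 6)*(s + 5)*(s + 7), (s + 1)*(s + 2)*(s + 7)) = s + 7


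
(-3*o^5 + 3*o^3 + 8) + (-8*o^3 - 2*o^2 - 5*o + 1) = -3*o^5 - 5*o^3 - 2*o^2 - 5*o + 9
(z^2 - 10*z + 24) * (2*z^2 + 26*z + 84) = 2*z^4 + 6*z^3 - 128*z^2 - 216*z + 2016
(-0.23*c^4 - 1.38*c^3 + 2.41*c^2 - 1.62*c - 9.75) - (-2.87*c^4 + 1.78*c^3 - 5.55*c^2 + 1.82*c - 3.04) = 2.64*c^4 - 3.16*c^3 + 7.96*c^2 - 3.44*c - 6.71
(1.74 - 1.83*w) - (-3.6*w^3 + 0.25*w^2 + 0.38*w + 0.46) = 3.6*w^3 - 0.25*w^2 - 2.21*w + 1.28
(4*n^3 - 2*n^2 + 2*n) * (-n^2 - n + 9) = -4*n^5 - 2*n^4 + 36*n^3 - 20*n^2 + 18*n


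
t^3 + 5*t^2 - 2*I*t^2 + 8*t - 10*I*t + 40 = (t + 5)*(t - 4*I)*(t + 2*I)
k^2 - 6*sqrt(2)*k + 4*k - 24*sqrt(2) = (k + 4)*(k - 6*sqrt(2))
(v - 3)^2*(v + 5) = v^3 - v^2 - 21*v + 45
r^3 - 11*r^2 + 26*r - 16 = (r - 8)*(r - 2)*(r - 1)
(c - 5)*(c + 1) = c^2 - 4*c - 5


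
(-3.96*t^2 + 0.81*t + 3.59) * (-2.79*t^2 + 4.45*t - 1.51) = 11.0484*t^4 - 19.8819*t^3 - 0.432*t^2 + 14.7524*t - 5.4209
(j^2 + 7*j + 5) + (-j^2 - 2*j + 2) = 5*j + 7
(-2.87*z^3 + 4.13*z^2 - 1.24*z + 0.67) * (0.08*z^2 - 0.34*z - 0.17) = -0.2296*z^5 + 1.3062*z^4 - 1.0155*z^3 - 0.2269*z^2 - 0.017*z - 0.1139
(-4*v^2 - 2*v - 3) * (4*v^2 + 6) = -16*v^4 - 8*v^3 - 36*v^2 - 12*v - 18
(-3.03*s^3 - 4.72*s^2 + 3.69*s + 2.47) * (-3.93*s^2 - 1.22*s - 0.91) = 11.9079*s^5 + 22.2462*s^4 - 5.986*s^3 - 9.9137*s^2 - 6.3713*s - 2.2477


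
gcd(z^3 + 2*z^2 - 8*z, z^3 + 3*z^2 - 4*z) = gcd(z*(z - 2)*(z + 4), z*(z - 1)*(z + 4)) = z^2 + 4*z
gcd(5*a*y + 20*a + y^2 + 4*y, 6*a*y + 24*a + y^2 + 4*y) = y + 4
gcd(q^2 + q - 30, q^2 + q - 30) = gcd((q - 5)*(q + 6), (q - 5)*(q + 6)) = q^2 + q - 30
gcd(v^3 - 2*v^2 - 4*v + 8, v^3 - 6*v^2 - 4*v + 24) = v^2 - 4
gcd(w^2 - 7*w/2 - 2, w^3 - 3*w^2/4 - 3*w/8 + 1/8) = w + 1/2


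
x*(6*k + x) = 6*k*x + x^2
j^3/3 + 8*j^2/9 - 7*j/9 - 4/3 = (j/3 + 1)*(j - 4/3)*(j + 1)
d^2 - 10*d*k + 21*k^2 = (d - 7*k)*(d - 3*k)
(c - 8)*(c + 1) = c^2 - 7*c - 8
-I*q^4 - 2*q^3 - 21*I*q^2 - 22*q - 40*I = (q - 5*I)*(q - 2*I)*(q + 4*I)*(-I*q + 1)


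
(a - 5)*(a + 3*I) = a^2 - 5*a + 3*I*a - 15*I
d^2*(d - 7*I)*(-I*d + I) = -I*d^4 - 7*d^3 + I*d^3 + 7*d^2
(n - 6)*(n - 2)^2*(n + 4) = n^4 - 6*n^3 - 12*n^2 + 88*n - 96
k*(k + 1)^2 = k^3 + 2*k^2 + k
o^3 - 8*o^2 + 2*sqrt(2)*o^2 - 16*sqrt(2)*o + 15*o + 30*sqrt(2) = (o - 5)*(o - 3)*(o + 2*sqrt(2))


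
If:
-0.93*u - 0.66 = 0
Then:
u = -0.71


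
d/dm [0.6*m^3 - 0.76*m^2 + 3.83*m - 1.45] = 1.8*m^2 - 1.52*m + 3.83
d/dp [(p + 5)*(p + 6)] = 2*p + 11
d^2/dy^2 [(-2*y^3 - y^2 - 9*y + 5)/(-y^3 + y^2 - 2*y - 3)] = 2*(3*y^6 + 15*y^5 - 99*y^4 + 26*y^3 - 162*y^2 + 210*y - 80)/(y^9 - 3*y^8 + 9*y^7 - 4*y^6 + 33*y^4 - y^3 + 9*y^2 + 54*y + 27)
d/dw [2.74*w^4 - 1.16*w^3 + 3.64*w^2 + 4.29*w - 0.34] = 10.96*w^3 - 3.48*w^2 + 7.28*w + 4.29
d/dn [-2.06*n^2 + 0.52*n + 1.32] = 0.52 - 4.12*n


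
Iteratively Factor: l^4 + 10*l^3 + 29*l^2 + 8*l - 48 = (l + 4)*(l^3 + 6*l^2 + 5*l - 12) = (l + 4)^2*(l^2 + 2*l - 3) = (l - 1)*(l + 4)^2*(l + 3)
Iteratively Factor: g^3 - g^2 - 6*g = (g + 2)*(g^2 - 3*g) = g*(g + 2)*(g - 3)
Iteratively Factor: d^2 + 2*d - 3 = (d - 1)*(d + 3)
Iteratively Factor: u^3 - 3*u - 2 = (u - 2)*(u^2 + 2*u + 1) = (u - 2)*(u + 1)*(u + 1)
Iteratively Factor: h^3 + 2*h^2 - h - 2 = (h - 1)*(h^2 + 3*h + 2) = (h - 1)*(h + 1)*(h + 2)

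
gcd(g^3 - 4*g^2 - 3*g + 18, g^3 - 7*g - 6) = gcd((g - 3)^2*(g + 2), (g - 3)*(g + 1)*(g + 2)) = g^2 - g - 6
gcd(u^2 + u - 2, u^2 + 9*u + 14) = u + 2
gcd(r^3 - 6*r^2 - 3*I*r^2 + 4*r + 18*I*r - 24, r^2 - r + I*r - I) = r + I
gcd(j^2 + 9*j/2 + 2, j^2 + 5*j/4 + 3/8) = j + 1/2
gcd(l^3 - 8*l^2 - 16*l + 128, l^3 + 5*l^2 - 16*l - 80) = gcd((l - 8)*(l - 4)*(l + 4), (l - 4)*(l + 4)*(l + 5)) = l^2 - 16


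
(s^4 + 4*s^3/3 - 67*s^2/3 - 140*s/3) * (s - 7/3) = s^5 - s^4 - 229*s^3/9 + 49*s^2/9 + 980*s/9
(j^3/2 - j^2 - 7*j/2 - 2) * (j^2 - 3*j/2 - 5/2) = j^5/2 - 7*j^4/4 - 13*j^3/4 + 23*j^2/4 + 47*j/4 + 5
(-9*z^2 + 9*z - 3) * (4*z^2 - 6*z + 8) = -36*z^4 + 90*z^3 - 138*z^2 + 90*z - 24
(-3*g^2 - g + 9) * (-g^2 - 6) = 3*g^4 + g^3 + 9*g^2 + 6*g - 54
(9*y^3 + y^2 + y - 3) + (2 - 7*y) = 9*y^3 + y^2 - 6*y - 1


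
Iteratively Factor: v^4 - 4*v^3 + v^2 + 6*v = (v)*(v^3 - 4*v^2 + v + 6) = v*(v - 3)*(v^2 - v - 2) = v*(v - 3)*(v + 1)*(v - 2)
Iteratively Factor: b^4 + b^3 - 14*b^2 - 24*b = (b)*(b^3 + b^2 - 14*b - 24) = b*(b + 2)*(b^2 - b - 12) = b*(b + 2)*(b + 3)*(b - 4)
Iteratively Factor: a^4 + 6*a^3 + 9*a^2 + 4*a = (a + 4)*(a^3 + 2*a^2 + a) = (a + 1)*(a + 4)*(a^2 + a) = (a + 1)^2*(a + 4)*(a)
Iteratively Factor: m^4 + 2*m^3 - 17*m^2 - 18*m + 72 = (m + 4)*(m^3 - 2*m^2 - 9*m + 18) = (m + 3)*(m + 4)*(m^2 - 5*m + 6) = (m - 2)*(m + 3)*(m + 4)*(m - 3)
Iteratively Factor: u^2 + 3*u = (u)*(u + 3)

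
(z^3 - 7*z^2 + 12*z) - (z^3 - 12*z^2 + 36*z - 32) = 5*z^2 - 24*z + 32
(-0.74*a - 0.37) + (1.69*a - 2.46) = 0.95*a - 2.83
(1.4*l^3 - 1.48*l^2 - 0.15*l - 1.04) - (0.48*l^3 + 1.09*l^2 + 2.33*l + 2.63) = 0.92*l^3 - 2.57*l^2 - 2.48*l - 3.67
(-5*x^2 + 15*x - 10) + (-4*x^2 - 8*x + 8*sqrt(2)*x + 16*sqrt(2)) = -9*x^2 + 7*x + 8*sqrt(2)*x - 10 + 16*sqrt(2)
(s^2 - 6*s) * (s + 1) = s^3 - 5*s^2 - 6*s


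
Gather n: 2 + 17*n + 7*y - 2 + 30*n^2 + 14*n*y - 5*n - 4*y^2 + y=30*n^2 + n*(14*y + 12) - 4*y^2 + 8*y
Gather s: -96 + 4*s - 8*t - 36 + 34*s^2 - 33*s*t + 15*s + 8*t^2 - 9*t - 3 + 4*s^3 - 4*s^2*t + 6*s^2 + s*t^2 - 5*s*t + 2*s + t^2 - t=4*s^3 + s^2*(40 - 4*t) + s*(t^2 - 38*t + 21) + 9*t^2 - 18*t - 135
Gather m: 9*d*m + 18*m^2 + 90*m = 18*m^2 + m*(9*d + 90)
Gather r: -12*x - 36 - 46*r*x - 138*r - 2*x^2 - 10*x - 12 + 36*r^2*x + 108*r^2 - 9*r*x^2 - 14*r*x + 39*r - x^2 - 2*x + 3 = r^2*(36*x + 108) + r*(-9*x^2 - 60*x - 99) - 3*x^2 - 24*x - 45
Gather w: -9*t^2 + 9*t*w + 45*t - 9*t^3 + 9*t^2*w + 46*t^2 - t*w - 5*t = -9*t^3 + 37*t^2 + 40*t + w*(9*t^2 + 8*t)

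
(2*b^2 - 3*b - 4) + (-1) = 2*b^2 - 3*b - 5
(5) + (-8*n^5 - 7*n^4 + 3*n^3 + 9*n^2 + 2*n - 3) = -8*n^5 - 7*n^4 + 3*n^3 + 9*n^2 + 2*n + 2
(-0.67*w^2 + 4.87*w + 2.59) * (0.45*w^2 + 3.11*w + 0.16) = -0.3015*w^4 + 0.1078*w^3 + 16.204*w^2 + 8.8341*w + 0.4144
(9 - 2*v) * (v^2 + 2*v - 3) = -2*v^3 + 5*v^2 + 24*v - 27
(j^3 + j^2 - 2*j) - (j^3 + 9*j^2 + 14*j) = -8*j^2 - 16*j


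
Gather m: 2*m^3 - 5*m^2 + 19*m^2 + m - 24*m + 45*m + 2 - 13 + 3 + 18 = 2*m^3 + 14*m^2 + 22*m + 10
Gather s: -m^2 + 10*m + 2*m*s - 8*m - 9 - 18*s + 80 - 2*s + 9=-m^2 + 2*m + s*(2*m - 20) + 80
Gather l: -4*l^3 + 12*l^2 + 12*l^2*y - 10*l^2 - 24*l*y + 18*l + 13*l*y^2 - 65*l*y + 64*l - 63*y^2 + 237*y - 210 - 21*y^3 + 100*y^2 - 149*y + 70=-4*l^3 + l^2*(12*y + 2) + l*(13*y^2 - 89*y + 82) - 21*y^3 + 37*y^2 + 88*y - 140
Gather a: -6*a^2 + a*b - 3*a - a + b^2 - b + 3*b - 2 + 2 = -6*a^2 + a*(b - 4) + b^2 + 2*b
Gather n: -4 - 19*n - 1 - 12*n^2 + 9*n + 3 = -12*n^2 - 10*n - 2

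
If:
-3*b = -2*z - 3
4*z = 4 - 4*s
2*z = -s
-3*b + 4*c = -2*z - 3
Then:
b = 1/3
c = 0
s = 2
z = -1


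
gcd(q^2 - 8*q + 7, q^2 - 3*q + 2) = q - 1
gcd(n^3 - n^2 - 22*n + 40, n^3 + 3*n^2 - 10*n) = n^2 + 3*n - 10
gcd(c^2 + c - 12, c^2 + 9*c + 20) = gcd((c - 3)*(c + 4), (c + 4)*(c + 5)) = c + 4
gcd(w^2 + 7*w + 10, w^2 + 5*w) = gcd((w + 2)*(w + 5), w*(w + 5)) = w + 5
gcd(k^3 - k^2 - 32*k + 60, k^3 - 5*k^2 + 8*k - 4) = k - 2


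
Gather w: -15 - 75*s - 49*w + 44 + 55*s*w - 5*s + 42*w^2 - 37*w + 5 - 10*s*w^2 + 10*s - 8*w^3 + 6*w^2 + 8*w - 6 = -70*s - 8*w^3 + w^2*(48 - 10*s) + w*(55*s - 78) + 28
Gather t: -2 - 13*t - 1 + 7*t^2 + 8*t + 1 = 7*t^2 - 5*t - 2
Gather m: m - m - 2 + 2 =0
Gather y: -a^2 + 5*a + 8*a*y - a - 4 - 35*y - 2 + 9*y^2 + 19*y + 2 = -a^2 + 4*a + 9*y^2 + y*(8*a - 16) - 4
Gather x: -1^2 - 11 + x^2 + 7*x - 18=x^2 + 7*x - 30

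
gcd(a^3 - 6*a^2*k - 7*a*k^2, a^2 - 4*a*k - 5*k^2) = a + k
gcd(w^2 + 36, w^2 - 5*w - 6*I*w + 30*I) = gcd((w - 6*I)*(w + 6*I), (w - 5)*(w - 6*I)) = w - 6*I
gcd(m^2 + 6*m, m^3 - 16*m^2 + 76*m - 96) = 1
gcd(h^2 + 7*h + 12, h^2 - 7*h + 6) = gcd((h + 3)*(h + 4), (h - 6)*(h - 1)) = 1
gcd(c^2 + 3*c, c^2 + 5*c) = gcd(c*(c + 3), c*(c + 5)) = c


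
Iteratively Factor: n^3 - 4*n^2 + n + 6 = (n - 2)*(n^2 - 2*n - 3) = (n - 2)*(n + 1)*(n - 3)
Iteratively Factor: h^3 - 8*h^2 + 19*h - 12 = (h - 1)*(h^2 - 7*h + 12) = (h - 4)*(h - 1)*(h - 3)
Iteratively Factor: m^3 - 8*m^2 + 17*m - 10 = (m - 5)*(m^2 - 3*m + 2) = (m - 5)*(m - 1)*(m - 2)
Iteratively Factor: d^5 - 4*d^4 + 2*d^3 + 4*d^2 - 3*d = (d - 1)*(d^4 - 3*d^3 - d^2 + 3*d) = (d - 1)^2*(d^3 - 2*d^2 - 3*d) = (d - 1)^2*(d + 1)*(d^2 - 3*d) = (d - 3)*(d - 1)^2*(d + 1)*(d)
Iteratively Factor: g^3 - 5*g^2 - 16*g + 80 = (g - 5)*(g^2 - 16) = (g - 5)*(g + 4)*(g - 4)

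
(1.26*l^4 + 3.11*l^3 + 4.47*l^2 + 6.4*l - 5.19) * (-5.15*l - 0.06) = -6.489*l^5 - 16.0921*l^4 - 23.2071*l^3 - 33.2282*l^2 + 26.3445*l + 0.3114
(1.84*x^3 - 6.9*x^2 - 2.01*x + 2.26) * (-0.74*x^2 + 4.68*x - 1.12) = -1.3616*x^5 + 13.7172*x^4 - 32.8654*x^3 - 3.3512*x^2 + 12.828*x - 2.5312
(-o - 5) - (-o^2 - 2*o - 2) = o^2 + o - 3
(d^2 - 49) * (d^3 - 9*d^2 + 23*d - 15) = d^5 - 9*d^4 - 26*d^3 + 426*d^2 - 1127*d + 735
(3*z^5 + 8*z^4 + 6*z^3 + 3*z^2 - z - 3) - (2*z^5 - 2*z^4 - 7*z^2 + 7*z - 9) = z^5 + 10*z^4 + 6*z^3 + 10*z^2 - 8*z + 6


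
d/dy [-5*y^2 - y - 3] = -10*y - 1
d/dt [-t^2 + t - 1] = 1 - 2*t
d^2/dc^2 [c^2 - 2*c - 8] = 2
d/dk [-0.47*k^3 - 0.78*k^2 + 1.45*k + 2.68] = -1.41*k^2 - 1.56*k + 1.45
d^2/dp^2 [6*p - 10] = 0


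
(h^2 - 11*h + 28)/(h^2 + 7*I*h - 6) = (h^2 - 11*h + 28)/(h^2 + 7*I*h - 6)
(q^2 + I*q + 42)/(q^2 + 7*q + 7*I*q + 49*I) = (q - 6*I)/(q + 7)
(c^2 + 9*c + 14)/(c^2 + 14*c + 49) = (c + 2)/(c + 7)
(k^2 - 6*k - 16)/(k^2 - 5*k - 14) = (k - 8)/(k - 7)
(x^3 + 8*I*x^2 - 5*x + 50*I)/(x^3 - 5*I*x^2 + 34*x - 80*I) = (x + 5*I)/(x - 8*I)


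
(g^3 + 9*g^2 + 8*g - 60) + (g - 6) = g^3 + 9*g^2 + 9*g - 66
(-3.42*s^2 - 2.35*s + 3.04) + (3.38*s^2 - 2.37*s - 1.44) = -0.04*s^2 - 4.72*s + 1.6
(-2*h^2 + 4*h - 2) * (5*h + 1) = -10*h^3 + 18*h^2 - 6*h - 2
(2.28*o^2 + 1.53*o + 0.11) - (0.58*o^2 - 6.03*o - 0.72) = 1.7*o^2 + 7.56*o + 0.83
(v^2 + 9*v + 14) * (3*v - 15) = 3*v^3 + 12*v^2 - 93*v - 210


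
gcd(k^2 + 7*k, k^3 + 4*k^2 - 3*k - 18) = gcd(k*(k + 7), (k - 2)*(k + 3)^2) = 1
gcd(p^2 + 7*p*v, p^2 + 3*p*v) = p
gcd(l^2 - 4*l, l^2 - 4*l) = l^2 - 4*l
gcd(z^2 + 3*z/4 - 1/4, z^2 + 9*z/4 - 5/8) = z - 1/4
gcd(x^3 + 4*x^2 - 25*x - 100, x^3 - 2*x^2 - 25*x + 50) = x^2 - 25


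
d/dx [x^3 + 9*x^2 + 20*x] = 3*x^2 + 18*x + 20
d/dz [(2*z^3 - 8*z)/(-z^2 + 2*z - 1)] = 2*(-z^3 + 3*z^2 - 4*z - 4)/(z^3 - 3*z^2 + 3*z - 1)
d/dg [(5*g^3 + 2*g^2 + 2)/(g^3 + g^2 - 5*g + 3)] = (3*g^3 - 47*g^2 - 18*g - 10)/(g^5 + 3*g^4 - 6*g^3 - 10*g^2 + 21*g - 9)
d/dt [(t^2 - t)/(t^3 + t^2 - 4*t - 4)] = (-t*(t - 1)*(3*t^2 + 2*t - 4) + (2*t - 1)*(t^3 + t^2 - 4*t - 4))/(t^3 + t^2 - 4*t - 4)^2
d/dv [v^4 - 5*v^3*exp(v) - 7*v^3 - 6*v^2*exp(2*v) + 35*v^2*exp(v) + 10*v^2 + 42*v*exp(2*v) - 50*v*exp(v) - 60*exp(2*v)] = -5*v^3*exp(v) + 4*v^3 - 12*v^2*exp(2*v) + 20*v^2*exp(v) - 21*v^2 + 72*v*exp(2*v) + 20*v*exp(v) + 20*v - 78*exp(2*v) - 50*exp(v)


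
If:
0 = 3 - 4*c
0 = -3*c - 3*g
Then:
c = 3/4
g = -3/4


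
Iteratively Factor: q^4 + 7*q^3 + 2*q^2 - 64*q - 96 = (q - 3)*(q^3 + 10*q^2 + 32*q + 32) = (q - 3)*(q + 4)*(q^2 + 6*q + 8) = (q - 3)*(q + 4)^2*(q + 2)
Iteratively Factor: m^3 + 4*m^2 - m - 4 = (m - 1)*(m^2 + 5*m + 4) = (m - 1)*(m + 4)*(m + 1)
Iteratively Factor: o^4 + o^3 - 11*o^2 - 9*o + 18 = (o + 3)*(o^3 - 2*o^2 - 5*o + 6) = (o - 1)*(o + 3)*(o^2 - o - 6) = (o - 3)*(o - 1)*(o + 3)*(o + 2)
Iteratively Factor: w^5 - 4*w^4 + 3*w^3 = (w - 1)*(w^4 - 3*w^3) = w*(w - 1)*(w^3 - 3*w^2) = w^2*(w - 1)*(w^2 - 3*w) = w^2*(w - 3)*(w - 1)*(w)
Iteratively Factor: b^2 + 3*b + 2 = (b + 1)*(b + 2)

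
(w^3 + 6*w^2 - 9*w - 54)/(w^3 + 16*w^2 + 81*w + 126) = (w - 3)/(w + 7)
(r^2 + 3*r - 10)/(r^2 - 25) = (r - 2)/(r - 5)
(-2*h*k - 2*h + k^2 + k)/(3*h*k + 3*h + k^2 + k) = (-2*h + k)/(3*h + k)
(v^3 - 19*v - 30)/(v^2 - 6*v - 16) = (v^2 - 2*v - 15)/(v - 8)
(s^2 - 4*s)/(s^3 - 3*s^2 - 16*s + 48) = s/(s^2 + s - 12)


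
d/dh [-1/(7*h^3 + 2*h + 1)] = (21*h^2 + 2)/(7*h^3 + 2*h + 1)^2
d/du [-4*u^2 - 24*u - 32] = -8*u - 24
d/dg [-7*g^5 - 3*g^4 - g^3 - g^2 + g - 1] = -35*g^4 - 12*g^3 - 3*g^2 - 2*g + 1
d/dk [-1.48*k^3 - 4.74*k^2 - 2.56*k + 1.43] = -4.44*k^2 - 9.48*k - 2.56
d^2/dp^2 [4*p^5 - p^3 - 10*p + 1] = 80*p^3 - 6*p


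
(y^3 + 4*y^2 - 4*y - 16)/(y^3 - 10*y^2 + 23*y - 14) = (y^2 + 6*y + 8)/(y^2 - 8*y + 7)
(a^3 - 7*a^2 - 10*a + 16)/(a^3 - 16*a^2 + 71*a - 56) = (a + 2)/(a - 7)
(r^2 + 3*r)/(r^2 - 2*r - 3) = r*(r + 3)/(r^2 - 2*r - 3)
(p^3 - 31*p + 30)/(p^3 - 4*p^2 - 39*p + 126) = (p^2 - 6*p + 5)/(p^2 - 10*p + 21)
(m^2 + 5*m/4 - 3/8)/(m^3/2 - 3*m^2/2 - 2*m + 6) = (8*m^2 + 10*m - 3)/(4*(m^3 - 3*m^2 - 4*m + 12))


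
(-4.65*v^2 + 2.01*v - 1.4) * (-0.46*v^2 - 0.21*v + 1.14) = 2.139*v^4 + 0.0519000000000001*v^3 - 5.0791*v^2 + 2.5854*v - 1.596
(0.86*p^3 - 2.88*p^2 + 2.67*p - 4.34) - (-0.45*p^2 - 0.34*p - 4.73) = 0.86*p^3 - 2.43*p^2 + 3.01*p + 0.390000000000001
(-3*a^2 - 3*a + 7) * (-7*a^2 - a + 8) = 21*a^4 + 24*a^3 - 70*a^2 - 31*a + 56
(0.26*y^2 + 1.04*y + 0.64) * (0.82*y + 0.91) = 0.2132*y^3 + 1.0894*y^2 + 1.4712*y + 0.5824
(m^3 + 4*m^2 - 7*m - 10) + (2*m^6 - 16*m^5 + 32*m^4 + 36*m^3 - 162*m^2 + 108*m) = 2*m^6 - 16*m^5 + 32*m^4 + 37*m^3 - 158*m^2 + 101*m - 10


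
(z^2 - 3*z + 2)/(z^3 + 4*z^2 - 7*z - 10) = (z - 1)/(z^2 + 6*z + 5)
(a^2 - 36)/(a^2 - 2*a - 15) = (36 - a^2)/(-a^2 + 2*a + 15)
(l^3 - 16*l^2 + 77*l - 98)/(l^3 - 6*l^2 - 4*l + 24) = (l^2 - 14*l + 49)/(l^2 - 4*l - 12)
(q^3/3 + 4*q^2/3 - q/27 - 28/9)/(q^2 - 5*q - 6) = (-9*q^3 - 36*q^2 + q + 84)/(27*(-q^2 + 5*q + 6))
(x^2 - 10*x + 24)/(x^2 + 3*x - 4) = (x^2 - 10*x + 24)/(x^2 + 3*x - 4)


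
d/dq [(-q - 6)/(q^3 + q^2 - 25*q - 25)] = (-q^3 - q^2 + 25*q + (q + 6)*(3*q^2 + 2*q - 25) + 25)/(q^3 + q^2 - 25*q - 25)^2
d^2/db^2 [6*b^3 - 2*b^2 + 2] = 36*b - 4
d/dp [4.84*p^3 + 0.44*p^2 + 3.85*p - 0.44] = 14.52*p^2 + 0.88*p + 3.85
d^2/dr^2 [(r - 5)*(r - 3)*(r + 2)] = 6*r - 12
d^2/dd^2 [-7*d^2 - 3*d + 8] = -14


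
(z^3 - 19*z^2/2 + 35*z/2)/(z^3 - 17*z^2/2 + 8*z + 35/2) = z/(z + 1)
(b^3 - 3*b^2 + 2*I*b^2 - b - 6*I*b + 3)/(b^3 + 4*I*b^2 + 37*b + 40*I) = (b^2 + b*(-3 + I) - 3*I)/(b^2 + 3*I*b + 40)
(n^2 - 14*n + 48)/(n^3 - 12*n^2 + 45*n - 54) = (n - 8)/(n^2 - 6*n + 9)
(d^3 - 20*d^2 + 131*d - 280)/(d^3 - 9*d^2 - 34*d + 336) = (d - 5)/(d + 6)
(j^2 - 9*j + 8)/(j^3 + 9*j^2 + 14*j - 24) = (j - 8)/(j^2 + 10*j + 24)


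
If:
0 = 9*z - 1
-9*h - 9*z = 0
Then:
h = -1/9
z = 1/9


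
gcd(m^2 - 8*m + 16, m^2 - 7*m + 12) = m - 4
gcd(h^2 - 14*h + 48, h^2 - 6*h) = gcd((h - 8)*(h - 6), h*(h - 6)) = h - 6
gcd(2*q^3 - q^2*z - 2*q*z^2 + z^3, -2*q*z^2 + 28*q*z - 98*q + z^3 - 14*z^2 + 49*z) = -2*q + z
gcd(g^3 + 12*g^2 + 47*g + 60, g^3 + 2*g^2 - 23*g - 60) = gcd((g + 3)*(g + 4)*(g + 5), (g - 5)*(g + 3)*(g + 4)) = g^2 + 7*g + 12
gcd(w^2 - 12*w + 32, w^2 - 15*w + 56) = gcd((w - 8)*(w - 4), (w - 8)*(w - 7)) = w - 8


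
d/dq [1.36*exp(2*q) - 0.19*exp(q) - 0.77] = (2.72*exp(q) - 0.19)*exp(q)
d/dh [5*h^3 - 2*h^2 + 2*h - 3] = 15*h^2 - 4*h + 2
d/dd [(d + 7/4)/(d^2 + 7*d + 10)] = (d^2 + 7*d - (2*d + 7)*(4*d + 7)/4 + 10)/(d^2 + 7*d + 10)^2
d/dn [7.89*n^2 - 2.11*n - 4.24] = 15.78*n - 2.11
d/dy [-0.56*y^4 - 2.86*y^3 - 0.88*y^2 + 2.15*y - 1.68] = -2.24*y^3 - 8.58*y^2 - 1.76*y + 2.15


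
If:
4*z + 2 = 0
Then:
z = -1/2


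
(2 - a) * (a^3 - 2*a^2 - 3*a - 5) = -a^4 + 4*a^3 - a^2 - a - 10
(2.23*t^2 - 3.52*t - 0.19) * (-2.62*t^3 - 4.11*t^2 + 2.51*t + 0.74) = -5.8426*t^5 + 0.0571000000000002*t^4 + 20.5623*t^3 - 6.4041*t^2 - 3.0817*t - 0.1406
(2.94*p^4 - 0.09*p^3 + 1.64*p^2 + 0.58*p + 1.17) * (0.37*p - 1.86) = 1.0878*p^5 - 5.5017*p^4 + 0.7742*p^3 - 2.8358*p^2 - 0.6459*p - 2.1762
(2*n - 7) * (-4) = 28 - 8*n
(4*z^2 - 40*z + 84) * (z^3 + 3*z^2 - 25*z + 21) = 4*z^5 - 28*z^4 - 136*z^3 + 1336*z^2 - 2940*z + 1764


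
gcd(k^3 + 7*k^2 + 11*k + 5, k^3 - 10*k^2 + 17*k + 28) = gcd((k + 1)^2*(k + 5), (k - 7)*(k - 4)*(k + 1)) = k + 1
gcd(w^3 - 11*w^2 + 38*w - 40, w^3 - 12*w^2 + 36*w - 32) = w - 2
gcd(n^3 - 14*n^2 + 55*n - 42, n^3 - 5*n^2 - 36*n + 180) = n - 6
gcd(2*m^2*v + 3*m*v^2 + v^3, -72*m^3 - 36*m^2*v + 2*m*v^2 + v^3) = 2*m + v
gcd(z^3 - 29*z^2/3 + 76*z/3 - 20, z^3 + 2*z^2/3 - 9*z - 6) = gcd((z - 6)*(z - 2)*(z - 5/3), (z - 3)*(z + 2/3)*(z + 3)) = 1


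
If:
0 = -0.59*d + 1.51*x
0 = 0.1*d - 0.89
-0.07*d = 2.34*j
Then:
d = 8.90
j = -0.27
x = 3.48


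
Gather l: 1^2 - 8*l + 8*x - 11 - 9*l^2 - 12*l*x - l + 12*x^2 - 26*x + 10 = -9*l^2 + l*(-12*x - 9) + 12*x^2 - 18*x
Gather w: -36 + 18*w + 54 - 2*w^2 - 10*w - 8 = -2*w^2 + 8*w + 10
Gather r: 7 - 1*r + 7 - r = 14 - 2*r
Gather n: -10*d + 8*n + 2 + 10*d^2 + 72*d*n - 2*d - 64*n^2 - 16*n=10*d^2 - 12*d - 64*n^2 + n*(72*d - 8) + 2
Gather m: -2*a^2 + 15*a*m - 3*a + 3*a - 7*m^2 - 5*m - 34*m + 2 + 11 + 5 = -2*a^2 - 7*m^2 + m*(15*a - 39) + 18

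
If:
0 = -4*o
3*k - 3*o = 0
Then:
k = 0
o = 0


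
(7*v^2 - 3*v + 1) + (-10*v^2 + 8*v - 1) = -3*v^2 + 5*v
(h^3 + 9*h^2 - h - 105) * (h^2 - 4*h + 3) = h^5 + 5*h^4 - 34*h^3 - 74*h^2 + 417*h - 315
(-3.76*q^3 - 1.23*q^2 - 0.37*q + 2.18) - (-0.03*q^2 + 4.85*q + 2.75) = -3.76*q^3 - 1.2*q^2 - 5.22*q - 0.57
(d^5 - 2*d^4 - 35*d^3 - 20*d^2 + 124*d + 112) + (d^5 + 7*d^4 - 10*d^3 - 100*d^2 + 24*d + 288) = 2*d^5 + 5*d^4 - 45*d^3 - 120*d^2 + 148*d + 400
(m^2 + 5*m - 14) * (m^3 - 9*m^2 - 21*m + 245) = m^5 - 4*m^4 - 80*m^3 + 266*m^2 + 1519*m - 3430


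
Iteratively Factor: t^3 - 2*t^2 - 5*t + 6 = (t - 1)*(t^2 - t - 6) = (t - 3)*(t - 1)*(t + 2)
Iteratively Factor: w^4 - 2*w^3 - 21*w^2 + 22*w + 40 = (w + 1)*(w^3 - 3*w^2 - 18*w + 40) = (w - 5)*(w + 1)*(w^2 + 2*w - 8) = (w - 5)*(w + 1)*(w + 4)*(w - 2)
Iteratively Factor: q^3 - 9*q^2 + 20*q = (q - 5)*(q^2 - 4*q) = q*(q - 5)*(q - 4)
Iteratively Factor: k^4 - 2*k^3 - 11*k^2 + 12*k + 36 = (k - 3)*(k^3 + k^2 - 8*k - 12) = (k - 3)^2*(k^2 + 4*k + 4) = (k - 3)^2*(k + 2)*(k + 2)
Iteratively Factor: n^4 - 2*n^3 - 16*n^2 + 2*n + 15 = (n - 1)*(n^3 - n^2 - 17*n - 15) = (n - 1)*(n + 1)*(n^2 - 2*n - 15) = (n - 5)*(n - 1)*(n + 1)*(n + 3)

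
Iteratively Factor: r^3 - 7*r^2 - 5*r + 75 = (r - 5)*(r^2 - 2*r - 15) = (r - 5)*(r + 3)*(r - 5)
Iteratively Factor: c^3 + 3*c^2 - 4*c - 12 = (c + 2)*(c^2 + c - 6) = (c - 2)*(c + 2)*(c + 3)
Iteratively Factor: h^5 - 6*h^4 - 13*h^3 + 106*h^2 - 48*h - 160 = (h + 4)*(h^4 - 10*h^3 + 27*h^2 - 2*h - 40) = (h + 1)*(h + 4)*(h^3 - 11*h^2 + 38*h - 40) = (h - 2)*(h + 1)*(h + 4)*(h^2 - 9*h + 20) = (h - 4)*(h - 2)*(h + 1)*(h + 4)*(h - 5)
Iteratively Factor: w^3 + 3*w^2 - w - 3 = (w + 3)*(w^2 - 1) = (w + 1)*(w + 3)*(w - 1)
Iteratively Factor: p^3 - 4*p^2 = (p)*(p^2 - 4*p) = p^2*(p - 4)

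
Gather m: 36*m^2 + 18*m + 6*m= 36*m^2 + 24*m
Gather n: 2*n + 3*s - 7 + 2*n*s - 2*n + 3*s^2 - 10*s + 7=2*n*s + 3*s^2 - 7*s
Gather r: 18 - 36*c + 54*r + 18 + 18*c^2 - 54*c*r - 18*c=18*c^2 - 54*c + r*(54 - 54*c) + 36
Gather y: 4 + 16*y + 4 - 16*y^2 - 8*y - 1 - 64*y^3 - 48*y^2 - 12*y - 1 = -64*y^3 - 64*y^2 - 4*y + 6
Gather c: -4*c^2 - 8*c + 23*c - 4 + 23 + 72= -4*c^2 + 15*c + 91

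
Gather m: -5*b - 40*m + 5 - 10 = -5*b - 40*m - 5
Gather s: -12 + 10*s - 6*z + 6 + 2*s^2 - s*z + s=2*s^2 + s*(11 - z) - 6*z - 6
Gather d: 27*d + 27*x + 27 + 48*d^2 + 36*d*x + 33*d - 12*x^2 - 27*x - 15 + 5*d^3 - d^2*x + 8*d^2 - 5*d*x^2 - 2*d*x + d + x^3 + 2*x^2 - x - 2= 5*d^3 + d^2*(56 - x) + d*(-5*x^2 + 34*x + 61) + x^3 - 10*x^2 - x + 10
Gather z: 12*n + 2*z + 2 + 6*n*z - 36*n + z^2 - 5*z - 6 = -24*n + z^2 + z*(6*n - 3) - 4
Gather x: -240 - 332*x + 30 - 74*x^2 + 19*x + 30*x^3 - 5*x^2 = 30*x^3 - 79*x^2 - 313*x - 210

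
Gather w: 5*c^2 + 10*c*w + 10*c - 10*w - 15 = 5*c^2 + 10*c + w*(10*c - 10) - 15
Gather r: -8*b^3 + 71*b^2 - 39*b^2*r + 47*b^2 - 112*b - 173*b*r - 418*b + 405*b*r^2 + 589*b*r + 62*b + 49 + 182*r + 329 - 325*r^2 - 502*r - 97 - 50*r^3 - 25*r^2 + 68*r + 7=-8*b^3 + 118*b^2 - 468*b - 50*r^3 + r^2*(405*b - 350) + r*(-39*b^2 + 416*b - 252) + 288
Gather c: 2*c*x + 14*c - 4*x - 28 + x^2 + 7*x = c*(2*x + 14) + x^2 + 3*x - 28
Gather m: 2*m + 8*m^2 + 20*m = 8*m^2 + 22*m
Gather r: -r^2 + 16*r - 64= -r^2 + 16*r - 64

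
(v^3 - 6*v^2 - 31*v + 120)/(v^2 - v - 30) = (v^2 - 11*v + 24)/(v - 6)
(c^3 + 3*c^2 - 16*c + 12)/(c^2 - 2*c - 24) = (-c^3 - 3*c^2 + 16*c - 12)/(-c^2 + 2*c + 24)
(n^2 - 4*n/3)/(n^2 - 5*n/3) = (3*n - 4)/(3*n - 5)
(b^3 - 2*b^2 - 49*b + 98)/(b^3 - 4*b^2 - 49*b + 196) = (b - 2)/(b - 4)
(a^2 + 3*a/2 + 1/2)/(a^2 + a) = (a + 1/2)/a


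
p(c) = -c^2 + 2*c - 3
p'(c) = 2 - 2*c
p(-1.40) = -7.76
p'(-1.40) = 4.80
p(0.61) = -2.15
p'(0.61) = 0.78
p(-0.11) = -3.23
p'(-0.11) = 2.22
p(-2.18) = -12.11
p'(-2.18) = 6.36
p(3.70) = -9.29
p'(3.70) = -5.40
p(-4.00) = -27.00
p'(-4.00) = 10.00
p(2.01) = -3.02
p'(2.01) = -2.02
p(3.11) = -6.45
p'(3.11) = -4.22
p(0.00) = -3.00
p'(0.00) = 2.00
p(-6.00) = -51.00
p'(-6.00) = 14.00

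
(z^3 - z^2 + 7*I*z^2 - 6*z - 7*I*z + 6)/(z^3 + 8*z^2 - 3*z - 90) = (z^3 + z^2*(-1 + 7*I) - z*(6 + 7*I) + 6)/(z^3 + 8*z^2 - 3*z - 90)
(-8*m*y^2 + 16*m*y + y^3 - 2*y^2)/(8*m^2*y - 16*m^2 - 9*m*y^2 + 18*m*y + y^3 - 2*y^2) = y/(-m + y)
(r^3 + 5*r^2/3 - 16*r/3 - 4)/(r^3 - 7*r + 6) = (r + 2/3)/(r - 1)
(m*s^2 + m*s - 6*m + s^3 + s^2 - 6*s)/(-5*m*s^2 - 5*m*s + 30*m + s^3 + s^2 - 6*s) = (m + s)/(-5*m + s)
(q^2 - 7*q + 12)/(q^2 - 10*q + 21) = (q - 4)/(q - 7)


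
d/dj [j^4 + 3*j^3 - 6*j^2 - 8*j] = 4*j^3 + 9*j^2 - 12*j - 8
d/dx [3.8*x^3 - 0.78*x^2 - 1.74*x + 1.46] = 11.4*x^2 - 1.56*x - 1.74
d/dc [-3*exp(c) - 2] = -3*exp(c)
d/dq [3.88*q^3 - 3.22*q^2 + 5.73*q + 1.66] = 11.64*q^2 - 6.44*q + 5.73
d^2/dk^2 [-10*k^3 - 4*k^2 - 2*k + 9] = -60*k - 8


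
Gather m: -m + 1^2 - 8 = -m - 7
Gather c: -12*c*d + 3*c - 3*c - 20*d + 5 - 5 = -12*c*d - 20*d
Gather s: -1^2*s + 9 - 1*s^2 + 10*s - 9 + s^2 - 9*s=0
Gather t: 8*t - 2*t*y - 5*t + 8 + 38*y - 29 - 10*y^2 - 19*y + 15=t*(3 - 2*y) - 10*y^2 + 19*y - 6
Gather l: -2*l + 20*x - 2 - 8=-2*l + 20*x - 10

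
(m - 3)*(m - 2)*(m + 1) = m^3 - 4*m^2 + m + 6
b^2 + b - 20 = (b - 4)*(b + 5)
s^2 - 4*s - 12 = (s - 6)*(s + 2)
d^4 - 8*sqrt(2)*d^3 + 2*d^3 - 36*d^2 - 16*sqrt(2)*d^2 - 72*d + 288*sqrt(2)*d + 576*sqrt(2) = (d - 6)*(d + 2)*(d + 6)*(d - 8*sqrt(2))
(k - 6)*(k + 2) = k^2 - 4*k - 12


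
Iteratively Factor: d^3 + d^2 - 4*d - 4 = (d + 2)*(d^2 - d - 2) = (d - 2)*(d + 2)*(d + 1)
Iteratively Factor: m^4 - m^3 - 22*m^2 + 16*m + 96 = (m - 4)*(m^3 + 3*m^2 - 10*m - 24) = (m - 4)*(m - 3)*(m^2 + 6*m + 8) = (m - 4)*(m - 3)*(m + 2)*(m + 4)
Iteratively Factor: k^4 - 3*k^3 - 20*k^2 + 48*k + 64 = (k - 4)*(k^3 + k^2 - 16*k - 16) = (k - 4)*(k + 4)*(k^2 - 3*k - 4) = (k - 4)^2*(k + 4)*(k + 1)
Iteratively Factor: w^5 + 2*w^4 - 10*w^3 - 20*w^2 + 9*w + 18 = (w - 3)*(w^4 + 5*w^3 + 5*w^2 - 5*w - 6) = (w - 3)*(w + 2)*(w^3 + 3*w^2 - w - 3) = (w - 3)*(w + 2)*(w + 3)*(w^2 - 1) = (w - 3)*(w - 1)*(w + 2)*(w + 3)*(w + 1)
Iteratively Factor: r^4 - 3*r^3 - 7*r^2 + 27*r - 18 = (r + 3)*(r^3 - 6*r^2 + 11*r - 6) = (r - 1)*(r + 3)*(r^2 - 5*r + 6) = (r - 2)*(r - 1)*(r + 3)*(r - 3)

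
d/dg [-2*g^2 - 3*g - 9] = -4*g - 3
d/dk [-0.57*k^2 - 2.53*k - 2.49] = -1.14*k - 2.53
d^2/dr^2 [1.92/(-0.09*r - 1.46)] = -0.031104/(0.09*r + 1.46)^3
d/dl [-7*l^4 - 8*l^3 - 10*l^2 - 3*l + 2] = -28*l^3 - 24*l^2 - 20*l - 3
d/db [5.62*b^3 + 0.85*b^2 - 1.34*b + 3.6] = 16.86*b^2 + 1.7*b - 1.34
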